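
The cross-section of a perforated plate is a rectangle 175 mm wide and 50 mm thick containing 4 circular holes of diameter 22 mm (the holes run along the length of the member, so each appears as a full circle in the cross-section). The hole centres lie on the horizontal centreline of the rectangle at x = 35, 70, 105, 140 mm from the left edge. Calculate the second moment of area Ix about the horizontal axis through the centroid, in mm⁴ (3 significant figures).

Decompose the section into non-overlapping parts with the origin at the bottom-left of its bounding rectangle.
Plate: 175 × 50, A = 8 750 mm², y = 25 mm, Ī = 1 822 917 mm⁴.
Hole 1 (subtracted): ⌀22, A = 380.13 mm², y = 25 mm, Ī = 11 499 mm⁴.
Hole 2 (subtracted): ⌀22, A = 380.13 mm², y = 25 mm, Ī = 11 499 mm⁴.
Hole 3 (subtracted): ⌀22, A = 380.13 mm², y = 25 mm, Ī = 11 499 mm⁴.
Hole 4 (subtracted): ⌀22, A = 380.13 mm², y = 25 mm, Ī = 11 499 mm⁴.
By symmetry the centroid is at mid-height, ȳ = 25 mm.
All pieces are centred on the horizontal axis through the centroid, so I = ΣĪ (holes subtracted) = 1 776 921 mm⁴.

Ix ≈ 1.78 × 10⁶ mm⁴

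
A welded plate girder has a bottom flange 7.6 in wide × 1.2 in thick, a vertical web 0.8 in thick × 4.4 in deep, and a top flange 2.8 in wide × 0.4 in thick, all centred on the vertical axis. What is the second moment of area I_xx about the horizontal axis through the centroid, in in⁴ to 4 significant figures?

I_xx ≈ 46.80 in⁴

Split into non-overlapping primitives; take the origin at the lower-left of the bounding box.
Bottom plate: 7.6 × 1.2, A = 9.12 in², y = 0.6 in, Ī = 1.0944 in⁴.
Web plate: 0.8 × 4.4, A = 3.52 in², y = 3.4 in, Ī = 5.67893 in⁴.
Top plate: 2.8 × 0.4, A = 1.12 in², y = 5.8 in, Ī = 0.0149333 in⁴.
Centroid: ȳ = ΣA·y / ΣA = 1.73953 in.
Transfer each piece to the horizontal axis through the centroid using Ī + A·d² with d = y − 1.73953:
  bottom plate: d = -1.13953 in → contributes +12.9371 in⁴
  web plate: d = 1.66047 in → contributes +15.3841 in⁴
  top plate: d = 4.06047 in → contributes +18.4808 in⁴
Total I = 46.802 in⁴.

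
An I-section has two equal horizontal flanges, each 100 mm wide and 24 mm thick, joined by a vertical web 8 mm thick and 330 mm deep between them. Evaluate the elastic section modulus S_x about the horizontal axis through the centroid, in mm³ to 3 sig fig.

S_x ≈ 9.24 × 10⁵ mm³

Decompose the section into non-overlapping parts with the origin at the bottom-left of its bounding rectangle.
Bottom flange: 100 × 24, A = 2 400 mm², y = 12 mm, Ī = 115 200 mm⁴.
Web: 8 × 330, A = 2 640 mm², y = 189 mm, Ī = 23 958 000 mm⁴.
Top flange: 100 × 24, A = 2 400 mm², y = 366 mm, Ī = 115 200 mm⁴.
By symmetry the centroid is at mid-height, ȳ = 189 mm.
Transfer each piece to the horizontal axis through the centroid using Ī + A·d² with d = y − 189:
  bottom flange: d = -177 mm → contributes +75 304 800 mm⁴
  web: d = 0 mm → contributes +23 958 000 mm⁴
  top flange: d = 177 mm → contributes +75 304 800 mm⁴
Total I = 174 567 600 mm⁴.
Extreme fibre distance c = 189 mm; S = I/c = 923 638 mm³.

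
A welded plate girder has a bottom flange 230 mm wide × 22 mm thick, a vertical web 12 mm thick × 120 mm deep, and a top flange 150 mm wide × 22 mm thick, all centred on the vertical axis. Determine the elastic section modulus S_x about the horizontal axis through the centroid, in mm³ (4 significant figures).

S_x ≈ 4.498 × 10⁵ mm³

Treat the section as a set of non-overlapping primitives; coordinates are from the bounding-box lower-left.
Bottom plate: 230 × 22, A = 5 060 mm², y = 11 mm, Ī = 204 087 mm⁴.
Web plate: 12 × 120, A = 1 440 mm², y = 82 mm, Ī = 1 728 000 mm⁴.
Top plate: 150 × 22, A = 3 300 mm², y = 153 mm, Ī = 133 100 mm⁴.
Centroid: ȳ = ΣA·y / ΣA = 69.249 mm.
Transfer each piece to the horizontal axis through the centroid using Ī + A·d² with d = y − 69.249:
  bottom plate: d = -58.249 mm → contributes +17 372 381 mm⁴
  web plate: d = 12.751 mm → contributes +1 962 127 mm⁴
  top plate: d = 83.751 mm → contributes +23 280 070 mm⁴
Total I = 42 614 579 mm⁴.
Extreme fibre distance c = 94.751 mm; S = I/c = 449 753 mm³.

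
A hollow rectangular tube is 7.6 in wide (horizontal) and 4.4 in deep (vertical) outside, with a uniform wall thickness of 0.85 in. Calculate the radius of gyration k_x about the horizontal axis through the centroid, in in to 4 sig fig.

k_x ≈ 1.590 in

Decompose the section into non-overlapping parts with the origin at the bottom-left of its bounding rectangle.
Outer rectangle: 7.6 × 4.4, A = 33.44 in², y = 2.2 in, Ī = 53.9499 in⁴.
Inner void (subtracted): 5.9 × 2.7, A = 15.93 in², y = 2.2 in, Ī = 9.67748 in⁴.
By symmetry the centroid is at mid-height, ȳ = 2.2 in.
All pieces are centred on the horizontal axis through the centroid, so I = ΣĪ (holes subtracted) = 44.2724 in⁴.
Radius of gyration: k = √(I/A) = √(44.2724 / 17.51) = 1.5901 in.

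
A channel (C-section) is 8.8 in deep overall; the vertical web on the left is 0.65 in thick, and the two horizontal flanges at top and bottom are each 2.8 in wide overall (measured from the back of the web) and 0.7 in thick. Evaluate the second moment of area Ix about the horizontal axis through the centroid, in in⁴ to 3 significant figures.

Ix ≈ 86.4 in⁴

Split into non-overlapping primitives; take the origin at the lower-left of the bounding box.
Web: 0.65 × 8.8, A = 5.72 in², y = 4.4 in, Ī = 36.913 in⁴.
Top flange (beyond web): 2.15 × 0.7, A = 1.505 in², y = 8.45 in, Ī = 0.061454 in⁴.
Bottom flange (beyond web): 2.15 × 0.7, A = 1.505 in², y = 0.35 in, Ī = 0.061454 in⁴.
By symmetry the centroid is at mid-height, ȳ = 4.4 in.
Transfer each piece to the horizontal axis through the centroid using Ī + A·d² with d = y − 4.4:
  web: d = 0 in → contributes +36.913 in⁴
  top flange (beyond web): d = 4.05 in → contributes +24.747 in⁴
  bottom flange (beyond web): d = -4.05 in → contributes +24.747 in⁴
Total I = 86.408 in⁴.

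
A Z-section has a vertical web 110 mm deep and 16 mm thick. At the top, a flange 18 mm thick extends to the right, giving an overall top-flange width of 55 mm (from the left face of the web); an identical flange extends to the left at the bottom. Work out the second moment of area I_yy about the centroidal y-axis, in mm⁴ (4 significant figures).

Break the section into simple shapes (no overlaps), measuring from the bottom-left corner of the bounding box.
Web: 16 × 110, A = 1 760 mm², x = 47 mm, Ī = 37546.7 mm⁴.
Top flange (beyond web): 39 × 18, A = 702 mm², x = 74.5 mm, Ī = 88978.5 mm⁴.
Bottom flange (beyond web): 39 × 18, A = 702 mm², x = 19.5 mm, Ī = 88978.5 mm⁴.
Centroid: x̄ = ΣA·x / ΣA = 47 mm.
Transfer each piece to the centroidal y-axis using Ī + A·d² with d = x − 47:
  web: d = 0 mm → contributes +37546.7 mm⁴
  top flange (beyond web): d = 27.5 mm → contributes +619 866 mm⁴
  bottom flange (beyond web): d = -27.5 mm → contributes +619 866 mm⁴
Total I = 1 277 279 mm⁴.

I_yy ≈ 1.277 × 10⁶ mm⁴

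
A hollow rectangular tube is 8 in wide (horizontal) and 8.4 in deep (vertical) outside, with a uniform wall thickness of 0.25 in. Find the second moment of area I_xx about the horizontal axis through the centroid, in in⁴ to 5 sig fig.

Split into non-overlapping primitives; take the origin at the lower-left of the bounding box.
Outer rectangle: 8 × 8.4, A = 67.2 in², y = 4.2 in, Ī = 395.136 in⁴.
Inner void (subtracted): 7.5 × 7.9, A = 59.25 in², y = 4.2 in, Ī = 308.1494 in⁴.
By symmetry the centroid is at mid-height, ȳ = 4.2 in.
All pieces are centred on the horizontal axis through the centroid, so I = ΣĪ (holes subtracted) = 86.98663 in⁴.

I_xx ≈ 86.987 in⁴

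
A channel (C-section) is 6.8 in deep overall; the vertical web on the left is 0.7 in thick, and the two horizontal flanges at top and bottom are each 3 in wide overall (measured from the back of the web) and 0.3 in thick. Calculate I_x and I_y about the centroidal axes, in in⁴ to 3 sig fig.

Break the section into simple shapes (no overlaps), measuring from the bottom-left corner of the bounding box.
Web: 0.7 × 6.8, A = 4.76 in², y = 3.4 in, Ī = 18.342 in⁴.
Top flange (beyond web): 2.3 × 0.3, A = 0.69 in², y = 6.65 in, Ī = 0.005175 in⁴.
Bottom flange (beyond web): 2.3 × 0.3, A = 0.69 in², y = 0.15 in, Ī = 0.005175 in⁴.
By symmetry the centroid is at mid-height, ȳ = 3.4 in.
Transfer each piece to the centroidal x-axis using Ī + A·d² with d = y − 3.4:
  web: d = 0 in → contributes +18.342 in⁴
  top flange (beyond web): d = 3.25 in → contributes +7.2933 in⁴
  bottom flange (beyond web): d = -3.25 in → contributes +7.2933 in⁴
Total I = 32.928 in⁴.
For the y-axis: x̄ = 0.68713 in.
Repeating about the centroidal y-axis gives I_y = 3.2099 in⁴.

I_x ≈ 32.9 in⁴, I_y ≈ 3.21 in⁴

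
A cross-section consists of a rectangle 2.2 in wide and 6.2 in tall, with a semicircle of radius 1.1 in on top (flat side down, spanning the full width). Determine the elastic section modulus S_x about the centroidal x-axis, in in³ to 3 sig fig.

S_x ≈ 17.3 in³

Decompose the section into non-overlapping parts with the origin at the bottom-left of its bounding rectangle.
Rectangular body: 2.2 × 6.2, A = 13.64 in², y = 3.1 in, Ī = 43.693 in⁴.
Semicircular cap: semicircle r = 1.1, A = 1.9007 in², y = 6.6669 in, Ī = 0.1607 in⁴.
Centroid: ȳ = ΣA·y / ΣA = 3.5362 in.
Transfer each piece to the centroidal x-axis using Ī + A·d² with d = y − 3.5362:
  rectangular body: d = -0.43624 in → contributes +46.289 in⁴
  semicircular cap: d = 3.1306 in → contributes +18.789 in⁴
Total I = 65.078 in⁴.
Extreme fibre distance c = 3.7638 in; S = I/c = 17.291 in³.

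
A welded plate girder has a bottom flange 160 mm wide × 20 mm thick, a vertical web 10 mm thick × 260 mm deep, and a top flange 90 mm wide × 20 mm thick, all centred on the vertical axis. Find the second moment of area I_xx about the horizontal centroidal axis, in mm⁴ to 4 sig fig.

I_xx ≈ 1.078 × 10⁸ mm⁴

Treat the section as a set of non-overlapping primitives; coordinates are from the bounding-box lower-left.
Bottom plate: 160 × 20, A = 3 200 mm², y = 10 mm, Ī = 106 667 mm⁴.
Web plate: 10 × 260, A = 2 600 mm², y = 150 mm, Ī = 14 646 667 mm⁴.
Top plate: 90 × 20, A = 1 800 mm², y = 290 mm, Ī = 60 000 mm⁴.
Centroid: ȳ = ΣA·y / ΣA = 124.211 mm.
Transfer each piece to the horizontal centroidal axis using Ī + A·d² with d = y − 124.211:
  bottom plate: d = -114.211 mm → contributes +41 847 608 mm⁴
  web plate: d = 25.7895 mm → contributes +16 375 919 mm⁴
  top plate: d = 165.789 mm → contributes +49 535 069 mm⁴
Total I = 107 758 596 mm⁴.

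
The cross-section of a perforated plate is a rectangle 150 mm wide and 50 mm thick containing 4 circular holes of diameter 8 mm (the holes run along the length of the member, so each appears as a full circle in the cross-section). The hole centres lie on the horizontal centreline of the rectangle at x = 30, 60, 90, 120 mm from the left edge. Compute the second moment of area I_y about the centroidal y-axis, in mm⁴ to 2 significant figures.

I_y ≈ 1.4 × 10⁷ mm⁴

Split into non-overlapping primitives; take the origin at the lower-left of the bounding box.
Plate: 150 × 50, A = 7 500 mm², x = 75 mm, Ī = 14 062 500 mm⁴.
Hole 1 (subtracted): ⌀8, A = 50.27 mm², x = 30 mm, Ī = 201.1 mm⁴.
Hole 2 (subtracted): ⌀8, A = 50.27 mm², x = 60 mm, Ī = 201.1 mm⁴.
Hole 3 (subtracted): ⌀8, A = 50.27 mm², x = 90 mm, Ī = 201.1 mm⁴.
Hole 4 (subtracted): ⌀8, A = 50.27 mm², x = 120 mm, Ī = 201.1 mm⁴.
By symmetry the centroid is at mid-width, x̄ = 75 mm.
Transfer each piece to the centroidal y-axis using Ī + A·d² with d = x − 75:
  plate: d = 0 mm → contributes +14 062 500 mm⁴
  hole 1: d = -45 mm → contributes −101 989 mm⁴
  hole 2: d = -15 mm → contributes −11 511 mm⁴
  hole 3: d = 15 mm → contributes −11 511 mm⁴
  hole 4: d = 45 mm → contributes −101 989 mm⁴
Total I = 13 835 501 mm⁴.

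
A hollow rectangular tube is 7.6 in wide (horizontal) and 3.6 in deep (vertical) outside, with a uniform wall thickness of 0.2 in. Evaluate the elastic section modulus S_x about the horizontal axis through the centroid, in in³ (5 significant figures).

S_x ≈ 5.4933 in³

Decompose the section into non-overlapping parts with the origin at the bottom-left of its bounding rectangle.
Outer rectangle: 7.6 × 3.6, A = 27.36 in², y = 1.8 in, Ī = 29.5488 in⁴.
Inner void (subtracted): 7.2 × 3.2, A = 23.04 in², y = 1.8 in, Ī = 19.6608 in⁴.
By symmetry the centroid is at mid-height, ȳ = 1.8 in.
All pieces are centred on the horizontal axis through the centroid, so I = ΣĪ (holes subtracted) = 9.888 in⁴.
Extreme fibre distance c = 1.8 in; S = I/c = 5.493333 in³.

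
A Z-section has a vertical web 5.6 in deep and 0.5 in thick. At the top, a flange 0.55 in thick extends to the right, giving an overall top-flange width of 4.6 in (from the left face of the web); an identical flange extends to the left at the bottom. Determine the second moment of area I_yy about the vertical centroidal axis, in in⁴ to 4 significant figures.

I_yy ≈ 30.23 in⁴

Split into non-overlapping primitives; take the origin at the lower-left of the bounding box.
Web: 0.5 × 5.6, A = 2.8 in², x = 4.35 in, Ī = 0.0583333 in⁴.
Top flange (beyond web): 4.1 × 0.55, A = 2.255 in², x = 6.65 in, Ī = 3.15888 in⁴.
Bottom flange (beyond web): 4.1 × 0.55, A = 2.255 in², x = 2.05 in, Ī = 3.15888 in⁴.
Centroid: x̄ = ΣA·x / ΣA = 4.35 in.
Transfer each piece to the vertical centroidal axis using Ī + A·d² with d = x − 4.35:
  web: d = 0 in → contributes +0.0583333 in⁴
  top flange (beyond web): d = 2.3 in → contributes +15.0878 in⁴
  bottom flange (beyond web): d = -2.3 in → contributes +15.0878 in⁴
Total I = 30.234 in⁴.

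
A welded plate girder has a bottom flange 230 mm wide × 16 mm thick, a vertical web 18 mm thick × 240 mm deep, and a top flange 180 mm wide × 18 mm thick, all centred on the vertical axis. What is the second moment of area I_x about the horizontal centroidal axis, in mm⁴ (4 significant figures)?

I_x ≈ 1.349 × 10⁸ mm⁴

Treat the section as a set of non-overlapping primitives; coordinates are from the bounding-box lower-left.
Bottom plate: 230 × 16, A = 3 680 mm², y = 8 mm, Ī = 78506.7 mm⁴.
Web plate: 18 × 240, A = 4 320 mm², y = 136 mm, Ī = 20 736 000 mm⁴.
Top plate: 180 × 18, A = 3 240 mm², y = 265 mm, Ī = 87 480 mm⁴.
Centroid: ȳ = ΣA·y / ΣA = 131.278 mm.
Transfer each piece to the horizontal centroidal axis using Ī + A·d² with d = y − 131.278:
  bottom plate: d = -123.278 mm → contributes +56 004 798 mm⁴
  web plate: d = 4.72242 mm → contributes +20 832 341 mm⁴
  top plate: d = 133.722 mm → contributes +58 024 141 mm⁴
Total I = 134 861 281 mm⁴.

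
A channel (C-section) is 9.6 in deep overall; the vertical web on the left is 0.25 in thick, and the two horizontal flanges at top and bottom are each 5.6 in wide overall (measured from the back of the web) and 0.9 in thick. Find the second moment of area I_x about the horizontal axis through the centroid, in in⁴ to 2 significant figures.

I_x ≈ 200 in⁴

Decompose the section into non-overlapping parts with the origin at the bottom-left of its bounding rectangle.
Web: 0.25 × 9.6, A = 2.4 in², y = 4.8 in, Ī = 18.43 in⁴.
Top flange (beyond web): 5.35 × 0.9, A = 4.815 in², y = 9.15 in, Ī = 0.325 in⁴.
Bottom flange (beyond web): 5.35 × 0.9, A = 4.815 in², y = 0.45 in, Ī = 0.325 in⁴.
By symmetry the centroid is at mid-height, ȳ = 4.8 in.
Transfer each piece to the horizontal axis through the centroid using Ī + A·d² with d = y − 4.8:
  web: d = 0 in → contributes +18.43 in⁴
  top flange (beyond web): d = 4.35 in → contributes +91.44 in⁴
  bottom flange (beyond web): d = -4.35 in → contributes +91.44 in⁴
Total I = 201.3 in⁴.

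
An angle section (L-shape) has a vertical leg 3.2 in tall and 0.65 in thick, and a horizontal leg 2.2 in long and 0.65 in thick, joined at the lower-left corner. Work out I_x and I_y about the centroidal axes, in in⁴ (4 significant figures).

I_x ≈ 2.914 in⁴, I_y ≈ 1.096 in⁴

Split into non-overlapping primitives; take the origin at the lower-left of the bounding box.
Vertical leg: 0.65 × 3.2, A = 2.08 in², y = 1.6 in, Ī = 1.77493 in⁴.
Horizontal leg (remainder): 1.55 × 0.65, A = 1.0075 in², y = 0.325 in, Ī = 0.0354724 in⁴.
Centroid: ȳ = ΣA·y / ΣA = 1.18395 in.
Transfer each piece to the centroidal x-axis using Ī + A·d² with d = y − 1.18395:
  vertical leg: d = 0.416053 in → contributes +2.13498 in⁴
  horizontal leg (remainder): d = -0.858947 in → contributes +0.778796 in⁴
Total I = 2.91378 in⁴.
For the y-axis: x̄ = 0.683947 in.
Repeating about the centroidal y-axis gives I_y = 1.09621 in⁴.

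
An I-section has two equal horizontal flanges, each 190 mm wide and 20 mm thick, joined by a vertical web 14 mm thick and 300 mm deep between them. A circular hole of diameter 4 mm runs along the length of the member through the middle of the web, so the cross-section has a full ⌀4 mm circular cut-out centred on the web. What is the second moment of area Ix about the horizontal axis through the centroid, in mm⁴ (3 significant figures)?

Ix ≈ 2.26 × 10⁸ mm⁴

Decompose the section into non-overlapping parts with the origin at the bottom-left of its bounding rectangle.
Bottom flange: 190 × 20, A = 3 800 mm², y = 10 mm, Ī = 126 667 mm⁴.
Web: 14 × 300, A = 4 200 mm², y = 170 mm, Ī = 31 500 000 mm⁴.
Top flange: 190 × 20, A = 3 800 mm², y = 330 mm, Ī = 126 667 mm⁴.
Hole (subtracted): ⌀4, A = 12.566 mm², y = 170 mm, Ī = 12.566 mm⁴.
By symmetry the centroid is at mid-height, ȳ = 170 mm.
Transfer each piece to the horizontal axis through the centroid using Ī + A·d² with d = y − 170:
  bottom flange: d = -160 mm → contributes +97 406 667 mm⁴
  web: d = 0 mm → contributes +31 500 000 mm⁴
  top flange: d = 160 mm → contributes +97 406 667 mm⁴
  hole: d = 0 mm → contributes −12.566 mm⁴
Total I = 226 313 321 mm⁴.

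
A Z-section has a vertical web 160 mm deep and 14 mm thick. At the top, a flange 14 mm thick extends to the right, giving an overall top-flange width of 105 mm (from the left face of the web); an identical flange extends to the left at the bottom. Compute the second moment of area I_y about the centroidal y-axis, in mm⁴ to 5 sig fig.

Break the section into simple shapes (no overlaps), measuring from the bottom-left corner of the bounding box.
Web: 14 × 160, A = 2 240 mm², x = 98 mm, Ī = 36586.67 mm⁴.
Top flange (beyond web): 91 × 14, A = 1 274 mm², x = 150.5 mm, Ī = 879166.2 mm⁴.
Bottom flange (beyond web): 91 × 14, A = 1 274 mm², x = 45.5 mm, Ī = 879166.2 mm⁴.
Centroid: x̄ = ΣA·x / ΣA = 98 mm.
Transfer each piece to the centroidal y-axis using Ī + A·d² with d = x − 98:
  web: d = 0 mm → contributes +36586.67 mm⁴
  top flange (beyond web): d = 52.5 mm → contributes +4 390 629 mm⁴
  bottom flange (beyond web): d = -52.5 mm → contributes +4 390 629 mm⁴
Total I = 8 817 844 mm⁴.

I_y ≈ 8.8178 × 10⁶ mm⁴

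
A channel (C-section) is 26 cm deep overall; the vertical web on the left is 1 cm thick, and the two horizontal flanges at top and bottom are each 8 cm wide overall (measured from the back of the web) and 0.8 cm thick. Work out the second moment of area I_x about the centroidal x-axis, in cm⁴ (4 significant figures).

Treat the section as a set of non-overlapping primitives; coordinates are from the bounding-box lower-left.
Web: 1 × 26, A = 26 cm², y = 13 cm, Ī = 1464.67 cm⁴.
Top flange (beyond web): 7 × 0.8, A = 5.6 cm², y = 25.6 cm, Ī = 0.298667 cm⁴.
Bottom flange (beyond web): 7 × 0.8, A = 5.6 cm², y = 0.4 cm, Ī = 0.298667 cm⁴.
By symmetry the centroid is at mid-height, ȳ = 13 cm.
Transfer each piece to the centroidal x-axis using Ī + A·d² with d = y − 13:
  web: d = 0 cm → contributes +1464.67 cm⁴
  top flange (beyond web): d = 12.6 cm → contributes +889.355 cm⁴
  bottom flange (beyond web): d = -12.6 cm → contributes +889.355 cm⁴
Total I = 3243.38 cm⁴.

I_x ≈ 3243 cm⁴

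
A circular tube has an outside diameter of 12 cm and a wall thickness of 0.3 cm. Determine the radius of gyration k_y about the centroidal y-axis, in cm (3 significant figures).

Break the section into simple shapes (no overlaps), measuring from the bottom-left corner of the bounding box.
Outer circle: ⌀12, A = 113.1 cm², x = 6 cm, Ī = 1017.9 cm⁴.
Bore (subtracted): ⌀11.4, A = 102.07 cm², x = 6 cm, Ī = 829.07 cm⁴.
By symmetry the centroid is at mid-width, x̄ = 6 cm.
All pieces are centred on the centroidal y-axis, so I = ΣĪ (holes subtracted) = 188.81 cm⁴.
Radius of gyration: k = √(I/A) = √(188.81 / 11.027) = 4.1379 cm.

k_y ≈ 4.14 cm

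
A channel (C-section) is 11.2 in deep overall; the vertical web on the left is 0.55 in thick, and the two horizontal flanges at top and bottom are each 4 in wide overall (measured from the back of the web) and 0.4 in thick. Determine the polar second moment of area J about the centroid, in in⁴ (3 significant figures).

J ≈ 155 in⁴

Decompose the section into non-overlapping parts with the origin at the bottom-left of its bounding rectangle.
Web: 0.55 × 11.2, A = 6.16 in², y = 5.6 in, Ī = 64.393 in⁴.
Top flange (beyond web): 3.45 × 0.4, A = 1.38 in², y = 11 in, Ī = 0.0184 in⁴.
Bottom flange (beyond web): 3.45 × 0.4, A = 1.38 in², y = 0.2 in, Ī = 0.0184 in⁴.
By symmetry the centroid is at mid-height, ȳ = 5.6 in.
Transfer each piece to the centroidal x-axis using Ī + A·d² with d = y − 5.6:
  web: d = 0 in → contributes +64.393 in⁴
  top flange (beyond web): d = 5.4 in → contributes +40.259 in⁴
  bottom flange (beyond web): d = -5.4 in → contributes +40.259 in⁴
Total I = 144.91 in⁴.
For the y-axis: x̄ = 0.89383 in.
Repeating about the centroidal y-axis gives I_y = 10.517 in⁴.
Polar second moment: J = I_x + I_y = 155.43 in⁴.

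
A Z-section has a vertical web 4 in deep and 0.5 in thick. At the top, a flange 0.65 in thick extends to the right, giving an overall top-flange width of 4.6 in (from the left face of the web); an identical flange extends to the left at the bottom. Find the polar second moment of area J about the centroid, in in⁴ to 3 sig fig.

J ≈ 53.5 in⁴

Break the section into simple shapes (no overlaps), measuring from the bottom-left corner of the bounding box.
Web: 0.5 × 4, A = 2 in², y = 2 in, Ī = 2.6667 in⁴.
Top flange (beyond web): 4.1 × 0.65, A = 2.665 in², y = 3.675 in, Ī = 0.09383 in⁴.
Bottom flange (beyond web): 4.1 × 0.65, A = 2.665 in², y = 0.325 in, Ī = 0.09383 in⁴.
Centroid: ȳ = ΣA·y / ΣA = 2 in.
Transfer each piece to the centroidal x-axis using Ī + A·d² with d = y − 2:
  web: d = 0 in → contributes +2.6667 in⁴
  top flange (beyond web): d = 1.675 in → contributes +7.5708 in⁴
  bottom flange (beyond web): d = -1.675 in → contributes +7.5708 in⁴
Total I = 17.808 in⁴.
For the y-axis: x̄ = 4.35 in.
Repeating about the centroidal y-axis gives I_y = 35.704 in⁴.
Polar second moment: J = I_x + I_y = 53.512 in⁴.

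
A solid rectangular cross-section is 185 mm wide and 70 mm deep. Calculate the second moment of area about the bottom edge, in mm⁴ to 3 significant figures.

I_base ≈ 2.12 × 10⁷ mm⁴

The section: 185 × 70, A = 12 950 mm², y = 35 mm, Ī = 5 287 917 mm⁴.
Transfer it to the base of the section using Ī + A·d² with d = y − 0:
  the section: d = 35 mm → contributes +21 151 667 mm⁴
Total I = 21 151 667 mm⁴.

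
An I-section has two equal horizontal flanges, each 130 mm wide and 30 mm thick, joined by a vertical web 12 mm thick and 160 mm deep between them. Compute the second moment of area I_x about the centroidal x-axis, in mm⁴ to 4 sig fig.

I_x ≈ 7.508 × 10⁷ mm⁴

Break the section into simple shapes (no overlaps), measuring from the bottom-left corner of the bounding box.
Bottom flange: 130 × 30, A = 3 900 mm², y = 15 mm, Ī = 292 500 mm⁴.
Web: 12 × 160, A = 1 920 mm², y = 110 mm, Ī = 4 096 000 mm⁴.
Top flange: 130 × 30, A = 3 900 mm², y = 205 mm, Ī = 292 500 mm⁴.
By symmetry the centroid is at mid-height, ȳ = 110 mm.
Transfer each piece to the centroidal x-axis using Ī + A·d² with d = y − 110:
  bottom flange: d = -95 mm → contributes +35 490 000 mm⁴
  web: d = 0 mm → contributes +4 096 000 mm⁴
  top flange: d = 95 mm → contributes +35 490 000 mm⁴
Total I = 75 076 000 mm⁴.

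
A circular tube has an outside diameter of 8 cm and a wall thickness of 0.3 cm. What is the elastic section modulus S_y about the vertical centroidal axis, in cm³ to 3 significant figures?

S_y ≈ 13.5 cm³

Treat the section as a set of non-overlapping primitives; coordinates are from the bounding-box lower-left.
Outer circle: ⌀8, A = 50.265 cm², x = 4 cm, Ī = 201.06 cm⁴.
Bore (subtracted): ⌀7.4, A = 43.008 cm², x = 4 cm, Ī = 147.2 cm⁴.
By symmetry the centroid is at mid-width, x̄ = 4 cm.
All pieces are centred on the vertical centroidal axis, so I = ΣĪ (holes subtracted) = 53.866 cm⁴.
Extreme fibre distance c = 4 cm; S = I/c = 13.466 cm³.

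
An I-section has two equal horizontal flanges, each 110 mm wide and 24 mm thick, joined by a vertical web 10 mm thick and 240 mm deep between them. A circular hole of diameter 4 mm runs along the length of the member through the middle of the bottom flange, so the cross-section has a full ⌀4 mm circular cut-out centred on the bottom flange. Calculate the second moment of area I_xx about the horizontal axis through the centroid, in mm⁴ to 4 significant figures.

Decompose the section into non-overlapping parts with the origin at the bottom-left of its bounding rectangle.
Bottom flange: 110 × 24, A = 2 640 mm², y = 12 mm, Ī = 126 720 mm⁴.
Web: 10 × 240, A = 2 400 mm², y = 144 mm, Ī = 11 520 000 mm⁴.
Top flange: 110 × 24, A = 2 640 mm², y = 276 mm, Ī = 126 720 mm⁴.
Hole (subtracted): ⌀4, A = 12.5664 mm², y = 12 mm, Ī = 12.5664 mm⁴.
Centroid: ȳ = ΣA·y / ΣA = 144.216 mm.
Transfer each piece to the horizontal axis through the centroid using Ī + A·d² with d = y − 144.216:
  bottom flange: d = -132.216 mm → contributes +46 276 983 mm⁴
  web: d = -0.216338 mm → contributes +11 520 112 mm⁴
  top flange: d = 131.784 mm → contributes +45 975 424 mm⁴
  hole: d = -132.216 mm → contributes −219 687 mm⁴
Total I = 103 552 832 mm⁴.

I_xx ≈ 1.036 × 10⁸ mm⁴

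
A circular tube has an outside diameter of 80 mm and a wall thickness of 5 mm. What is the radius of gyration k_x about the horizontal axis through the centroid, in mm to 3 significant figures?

Decompose the section into non-overlapping parts with the origin at the bottom-left of its bounding rectangle.
Outer circle: ⌀80, A = 5026.5 mm², y = 40 mm, Ī = 2 010 619 mm⁴.
Bore (subtracted): ⌀70, A = 3848.5 mm², y = 40 mm, Ī = 1 178 588 mm⁴.
By symmetry the centroid is at mid-height, ȳ = 40 mm.
All pieces are centred on the horizontal axis through the centroid, so I = ΣĪ (holes subtracted) = 832 031 mm⁴.
Radius of gyration: k = √(I/A) = √(832 031 / 1178.1) = 26.575 mm.

k_x ≈ 26.6 mm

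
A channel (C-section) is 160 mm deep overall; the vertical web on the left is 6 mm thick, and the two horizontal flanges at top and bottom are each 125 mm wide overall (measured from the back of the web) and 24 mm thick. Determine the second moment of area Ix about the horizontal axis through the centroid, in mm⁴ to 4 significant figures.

Break the section into simple shapes (no overlaps), measuring from the bottom-left corner of the bounding box.
Web: 6 × 160, A = 960 mm², y = 80 mm, Ī = 2 048 000 mm⁴.
Top flange (beyond web): 119 × 24, A = 2 856 mm², y = 148 mm, Ī = 137 088 mm⁴.
Bottom flange (beyond web): 119 × 24, A = 2 856 mm², y = 12 mm, Ī = 137 088 mm⁴.
By symmetry the centroid is at mid-height, ȳ = 80 mm.
Transfer each piece to the horizontal axis through the centroid using Ī + A·d² with d = y − 80:
  web: d = 0 mm → contributes +2 048 000 mm⁴
  top flange (beyond web): d = 68 mm → contributes +13 343 232 mm⁴
  bottom flange (beyond web): d = -68 mm → contributes +13 343 232 mm⁴
Total I = 28 734 464 mm⁴.

Ix ≈ 2.873 × 10⁷ mm⁴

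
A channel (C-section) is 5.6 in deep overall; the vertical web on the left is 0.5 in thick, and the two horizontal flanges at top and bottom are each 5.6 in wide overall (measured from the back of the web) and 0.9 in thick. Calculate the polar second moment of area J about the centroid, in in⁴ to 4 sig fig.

Break the section into simple shapes (no overlaps), measuring from the bottom-left corner of the bounding box.
Web: 0.5 × 5.6, A = 2.8 in², y = 2.8 in, Ī = 7.31733 in⁴.
Top flange (beyond web): 5.1 × 0.9, A = 4.59 in², y = 5.15 in, Ī = 0.309825 in⁴.
Bottom flange (beyond web): 5.1 × 0.9, A = 4.59 in², y = 0.45 in, Ī = 0.309825 in⁴.
By symmetry the centroid is at mid-height, ȳ = 2.8 in.
Transfer each piece to the centroidal x-axis using Ī + A·d² with d = y − 2.8:
  web: d = 0 in → contributes +7.31733 in⁴
  top flange (beyond web): d = 2.35 in → contributes +25.6581 in⁴
  bottom flange (beyond web): d = -2.35 in → contributes +25.6581 in⁴
Total I = 58.6335 in⁴.
For the y-axis: x̄ = 2.39558 in.
Repeating about the centroidal y-axis gives I_y = 36.7773 in⁴.
Polar second moment: J = I_x + I_y = 95.4108 in⁴.

J ≈ 95.41 in⁴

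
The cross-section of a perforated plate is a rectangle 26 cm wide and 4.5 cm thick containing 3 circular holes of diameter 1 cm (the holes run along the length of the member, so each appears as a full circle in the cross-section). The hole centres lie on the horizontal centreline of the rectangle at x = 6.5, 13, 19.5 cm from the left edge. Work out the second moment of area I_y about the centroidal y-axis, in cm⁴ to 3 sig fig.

Split into non-overlapping primitives; take the origin at the lower-left of the bounding box.
Plate: 26 × 4.5, A = 117 cm², x = 13 cm, Ī = 6 591 cm⁴.
Hole 1 (subtracted): ⌀1, A = 0.7854 cm², x = 6.5 cm, Ī = 0.049087 cm⁴.
Hole 2 (subtracted): ⌀1, A = 0.7854 cm², x = 13 cm, Ī = 0.049087 cm⁴.
Hole 3 (subtracted): ⌀1, A = 0.7854 cm², x = 19.5 cm, Ī = 0.049087 cm⁴.
By symmetry the centroid is at mid-width, x̄ = 13 cm.
Transfer each piece to the centroidal y-axis using Ī + A·d² with d = x − 13:
  plate: d = 0 cm → contributes +6 591 cm⁴
  hole 1: d = -6.5 cm → contributes −33.232 cm⁴
  hole 2: d = 0 cm → contributes −0.049087 cm⁴
  hole 3: d = 6.5 cm → contributes −33.232 cm⁴
Total I = 6524.5 cm⁴.

I_y ≈ 6520 cm⁴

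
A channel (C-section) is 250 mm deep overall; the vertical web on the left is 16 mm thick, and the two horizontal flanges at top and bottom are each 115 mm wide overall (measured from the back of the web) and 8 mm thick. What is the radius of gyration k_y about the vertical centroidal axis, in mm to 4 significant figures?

Treat the section as a set of non-overlapping primitives; coordinates are from the bounding-box lower-left.
Web: 16 × 250, A = 4 000 mm², x = 8 mm, Ī = 85333.3 mm⁴.
Top flange (beyond web): 99 × 8, A = 792 mm², x = 65.5 mm, Ī = 646 866 mm⁴.
Bottom flange (beyond web): 99 × 8, A = 792 mm², x = 65.5 mm, Ī = 646 866 mm⁴.
Centroid: x̄ = ΣA·x / ΣA = 24.3109 mm.
Transfer each piece to the vertical centroidal axis using Ī + A·d² with d = x − 24.3109:
  web: d = -16.3109 mm → contributes +1 149 514 mm⁴
  top flange (beyond web): d = 41.1891 mm → contributes +1 990 528 mm⁴
  bottom flange (beyond web): d = 41.1891 mm → contributes +1 990 528 mm⁴
Total I = 5 130 570 mm⁴.
Radius of gyration: k = √(I/A) = √(5 130 570 / 5 584) = 30.3117 mm.

k_y ≈ 30.31 mm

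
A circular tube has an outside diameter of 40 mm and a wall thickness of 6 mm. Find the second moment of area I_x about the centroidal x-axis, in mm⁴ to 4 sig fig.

Break the section into simple shapes (no overlaps), measuring from the bottom-left corner of the bounding box.
Outer circle: ⌀40, A = 1256.64 mm², y = 20 mm, Ī = 125 664 mm⁴.
Bore (subtracted): ⌀28, A = 615.752 mm², y = 20 mm, Ī = 30171.9 mm⁴.
By symmetry the centroid is at mid-height, ȳ = 20 mm.
All pieces are centred on the centroidal x-axis, so I = ΣĪ (holes subtracted) = 95491.9 mm⁴.

I_x ≈ 9.549 × 10⁴ mm⁴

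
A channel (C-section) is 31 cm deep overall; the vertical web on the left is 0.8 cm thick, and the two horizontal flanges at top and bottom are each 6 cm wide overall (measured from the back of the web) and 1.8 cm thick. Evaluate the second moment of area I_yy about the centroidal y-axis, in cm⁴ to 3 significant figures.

I_yy ≈ 140 cm⁴

Treat the section as a set of non-overlapping primitives; coordinates are from the bounding-box lower-left.
Web: 0.8 × 31, A = 24.8 cm², x = 0.4 cm, Ī = 1.3227 cm⁴.
Top flange (beyond web): 5.2 × 1.8, A = 9.36 cm², x = 3.4 cm, Ī = 21.091 cm⁴.
Bottom flange (beyond web): 5.2 × 1.8, A = 9.36 cm², x = 3.4 cm, Ī = 21.091 cm⁴.
Centroid: x̄ = ΣA·x / ΣA = 1.6904 cm.
Transfer each piece to the centroidal y-axis using Ī + A·d² with d = x − 1.6904:
  web: d = -1.2904 cm → contributes +42.621 cm⁴
  top flange (beyond web): d = 1.7096 cm → contributes +48.447 cm⁴
  bottom flange (beyond web): d = 1.7096 cm → contributes +48.447 cm⁴
Total I = 139.51 cm⁴.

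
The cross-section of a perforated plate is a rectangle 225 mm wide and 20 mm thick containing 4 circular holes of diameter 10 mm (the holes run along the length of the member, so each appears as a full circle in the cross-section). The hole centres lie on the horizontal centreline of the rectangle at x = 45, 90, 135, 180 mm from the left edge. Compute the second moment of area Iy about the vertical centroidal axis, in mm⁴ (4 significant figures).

Iy ≈ 1.819 × 10⁷ mm⁴

Treat the section as a set of non-overlapping primitives; coordinates are from the bounding-box lower-left.
Plate: 225 × 20, A = 4 500 mm², x = 112.5 mm, Ī = 18 984 375 mm⁴.
Hole 1 (subtracted): ⌀10, A = 78.5398 mm², x = 45 mm, Ī = 490.874 mm⁴.
Hole 2 (subtracted): ⌀10, A = 78.5398 mm², x = 90 mm, Ī = 490.874 mm⁴.
Hole 3 (subtracted): ⌀10, A = 78.5398 mm², x = 135 mm, Ī = 490.874 mm⁴.
Hole 4 (subtracted): ⌀10, A = 78.5398 mm², x = 180 mm, Ī = 490.874 mm⁴.
By symmetry the centroid is at mid-width, x̄ = 112.5 mm.
Transfer each piece to the vertical centroidal axis using Ī + A·d² with d = x − 112.5:
  plate: d = 0 mm → contributes +18 984 375 mm⁴
  hole 1: d = -67.5 mm → contributes −358 338 mm⁴
  hole 2: d = -22.5 mm → contributes −40251.7 mm⁴
  hole 3: d = 22.5 mm → contributes −40251.7 mm⁴
  hole 4: d = 67.5 mm → contributes −358 338 mm⁴
Total I = 18 187 196 mm⁴.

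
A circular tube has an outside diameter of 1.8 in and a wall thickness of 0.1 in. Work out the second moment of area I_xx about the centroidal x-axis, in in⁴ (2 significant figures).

Decompose the section into non-overlapping parts with the origin at the bottom-left of its bounding rectangle.
Outer circle: ⌀1.8, A = 2.545 in², y = 0.9 in, Ī = 0.5153 in⁴.
Bore (subtracted): ⌀1.6, A = 2.011 in², y = 0.9 in, Ī = 0.3217 in⁴.
By symmetry the centroid is at mid-height, ȳ = 0.9 in.
All pieces are centred on the centroidal x-axis, so I = ΣĪ (holes subtracted) = 0.1936 in⁴.

I_xx ≈ 0.19 in⁴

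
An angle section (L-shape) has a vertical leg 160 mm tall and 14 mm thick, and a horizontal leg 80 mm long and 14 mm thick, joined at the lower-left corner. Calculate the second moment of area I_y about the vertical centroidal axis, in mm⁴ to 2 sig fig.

Decompose the section into non-overlapping parts with the origin at the bottom-left of its bounding rectangle.
Vertical leg: 14 × 160, A = 2 240 mm², x = 7 mm, Ī = 36 587 mm⁴.
Horizontal leg (remainder): 66 × 14, A = 924 mm², x = 47 mm, Ī = 335 412 mm⁴.
Centroid: x̄ = ΣA·x / ΣA = 18.68 mm.
Transfer each piece to the vertical centroidal axis using Ī + A·d² with d = x − 18.68:
  vertical leg: d = -11.68 mm → contributes +342 247 mm⁴
  horizontal leg (remainder): d = 28.32 mm → contributes +1 076 407 mm⁴
Total I = 1 418 654 mm⁴.

I_y ≈ 1.4 × 10⁶ mm⁴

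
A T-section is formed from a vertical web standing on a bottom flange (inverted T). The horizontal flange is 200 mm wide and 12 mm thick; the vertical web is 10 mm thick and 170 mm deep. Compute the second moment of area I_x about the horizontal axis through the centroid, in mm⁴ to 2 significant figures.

Treat the section as a set of non-overlapping primitives; coordinates are from the bounding-box lower-left.
Flange: 200 × 12, A = 2 400 mm², y = 6 mm, Ī = 28 800 mm⁴.
Web: 10 × 170, A = 1 700 mm², y = 97 mm, Ī = 4 094 167 mm⁴.
Centroid: ȳ = ΣA·y / ΣA = 43.73 mm.
Transfer each piece to the horizontal axis through the centroid using Ī + A·d² with d = y − 43.73:
  flange: d = -37.73 mm → contributes +3 445 636 mm⁴
  web: d = 53.27 mm → contributes +8 917 935 mm⁴
Total I = 12 363 572 mm⁴.

I_x ≈ 1.2 × 10⁷ mm⁴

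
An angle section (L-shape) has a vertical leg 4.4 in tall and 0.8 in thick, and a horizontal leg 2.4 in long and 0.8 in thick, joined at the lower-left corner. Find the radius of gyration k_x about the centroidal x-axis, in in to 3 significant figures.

Break the section into simple shapes (no overlaps), measuring from the bottom-left corner of the bounding box.
Vertical leg: 0.8 × 4.4, A = 3.52 in², y = 2.2 in, Ī = 5.6789 in⁴.
Horizontal leg (remainder): 1.6 × 0.8, A = 1.28 in², y = 0.4 in, Ī = 0.068267 in⁴.
Centroid: ȳ = ΣA·y / ΣA = 1.72 in.
Transfer each piece to the centroidal x-axis using Ī + A·d² with d = y − 1.72:
  vertical leg: d = 0.48 in → contributes +6.4899 in⁴
  horizontal leg (remainder): d = -1.32 in → contributes +2.2985 in⁴
Total I = 8.7885 in⁴.
Radius of gyration: k = √(I/A) = √(8.7885 / 4.8) = 1.3531 in.

k_x ≈ 1.35 in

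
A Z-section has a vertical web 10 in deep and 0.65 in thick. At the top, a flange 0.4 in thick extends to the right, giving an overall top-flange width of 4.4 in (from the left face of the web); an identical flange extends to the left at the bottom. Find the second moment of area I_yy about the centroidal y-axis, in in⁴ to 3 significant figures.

I_yy ≈ 18.3 in⁴

Treat the section as a set of non-overlapping primitives; coordinates are from the bounding-box lower-left.
Web: 0.65 × 10, A = 6.5 in², x = 4.075 in, Ī = 0.22885 in⁴.
Top flange (beyond web): 3.75 × 0.4, A = 1.5 in², x = 6.275 in, Ī = 1.7578 in⁴.
Bottom flange (beyond web): 3.75 × 0.4, A = 1.5 in², x = 1.875 in, Ī = 1.7578 in⁴.
Centroid: x̄ = ΣA·x / ΣA = 4.075 in.
Transfer each piece to the centroidal y-axis using Ī + A·d² with d = x − 4.075:
  web: d = 0 in → contributes +0.22885 in⁴
  top flange (beyond web): d = 2.2 in → contributes +9.0178 in⁴
  bottom flange (beyond web): d = -2.2 in → contributes +9.0178 in⁴
Total I = 18.264 in⁴.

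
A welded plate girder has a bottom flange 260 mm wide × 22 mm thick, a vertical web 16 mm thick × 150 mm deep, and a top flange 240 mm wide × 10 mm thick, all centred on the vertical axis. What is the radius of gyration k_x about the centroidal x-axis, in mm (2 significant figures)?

k_x ≈ 72 mm

Split into non-overlapping primitives; take the origin at the lower-left of the bounding box.
Bottom plate: 260 × 22, A = 5 720 mm², y = 11 mm, Ī = 230 707 mm⁴.
Web plate: 16 × 150, A = 2 400 mm², y = 97 mm, Ī = 4 500 000 mm⁴.
Top plate: 240 × 10, A = 2 400 mm², y = 177 mm, Ī = 20 000 mm⁴.
Centroid: ȳ = ΣA·y / ΣA = 68.49 mm.
Transfer each piece to the centroidal x-axis using Ī + A·d² with d = y − 68.49:
  bottom plate: d = -57.49 mm → contributes +19 136 204 mm⁴
  web plate: d = 28.51 mm → contributes +6 450 701 mm⁴
  top plate: d = 108.5 mm → contributes +28 278 351 mm⁴
Total I = 53 865 256 mm⁴.
Radius of gyration: k = √(I/A) = √(53 865 256 / 10 520) = 71.56 mm.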